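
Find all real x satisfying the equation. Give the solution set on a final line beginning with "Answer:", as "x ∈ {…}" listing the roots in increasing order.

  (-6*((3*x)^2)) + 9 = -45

Step 1. [(-6*((3*x)^2)) + 9 = -45] +9 is outermost — subtract 9 both sides. So sub: -6*((3*x)^2) = -54.
Step 2. [-6*((3*x)^2) = -54] leading coefficient -6: divide by -6, so div: (3*x)^2 = 9.
Step 3. [(3*x)^2 = 9] LHS squared, RHS 9 ≥ 0: apply √ (±), so sqrt: 3*x = 3 or -3.
Step 4. [3*x = 3 or -3] 3 out front; divide by 3. So div: x = 1 or -1.

Answer: x ∈ {-1, 1}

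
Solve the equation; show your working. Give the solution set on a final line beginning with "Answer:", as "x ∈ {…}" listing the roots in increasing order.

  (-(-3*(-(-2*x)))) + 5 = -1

Step 1. [(-(-3*(-(-2*x)))) + 5 = -1] +5 is outermost — subtract 5 both sides. So sub: -(-3*(-(-2*x))) = -6.
Step 2. [-(-3*(-(-2*x))) = -6] flip signs both sides ⇒ neg: -3*(-(-2*x)) = 6.
Step 3. [-3*(-(-2*x)) = 6] divide by the outer -3. So div: -(-2*x) = -2.
Step 4. [-(-2*x) = -2] leading − — multiply by −1. So neg: -2*x = 2.
Step 5. [-2*x = 2] -2·(inner) — divide through by -2. So div: x = -1.

Answer: x ∈ {-1}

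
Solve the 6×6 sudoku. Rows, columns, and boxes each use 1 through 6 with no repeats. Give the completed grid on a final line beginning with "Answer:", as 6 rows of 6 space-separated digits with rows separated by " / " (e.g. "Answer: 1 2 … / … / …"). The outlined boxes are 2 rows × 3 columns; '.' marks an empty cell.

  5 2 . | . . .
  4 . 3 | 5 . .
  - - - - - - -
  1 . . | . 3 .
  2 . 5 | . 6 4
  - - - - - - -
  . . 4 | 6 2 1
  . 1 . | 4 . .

Step 1. [r2c2∈{6}] nothing but 6 survives at r2c2. So r2c2=6.
Step 2. [r6c6∈{3,5}] box 6 places 3 nowhere but r6c6, so r6c6=3.
Step 3. [r2c5∈{1}] r2c5 has the single candidate 1, so r2c5=1.
Step 4. [r5c2∈{3,5}] across row 5, 5 lands solely at r5c2 ⇒ r5c2=5.
Step 5. [r3c4∈{2}] r3c4's peers cover all but 2. So r3c4=2.
Step 6. [r3c3∈{6}] r3c3's peers cover all but 6. So r3c3=6.
Step 7. [r1c6∈{6}] r1c6's peers cover all but 6 ⇒ r1c6=6.
Step 8. [r6c3∈{2}] r6c3 is down to just 2, so r6c3=2.
Step 9. [r3c2∈{4}] r3c2 has the single candidate 4 ⇒ r3c2=4.
Step 10. [r5c1∈{3}] only 3 remains possible at r5c1. So r5c1=3.
Step 11. [r4c4∈{1}] r4c4's peers cover all but 1. So r4c4=1.
Step 12. [r6c1∈{6}] only 6 remains possible at r6c1 ⇒ r6c1=6.
Step 13. [r1c4∈{3}] nothing but 3 survives at r1c4, so r1c4=3.
Step 14. [r1c3∈{1}] nothing but 1 survives at r1c3. So r1c3=1.
Step 15. [r2c6∈{2}] r2c6 has the single candidate 2, so r2c6=2.
Step 16. [r1c5∈{4}] nothing but 4 survives at r1c5. So r1c5=4.
Step 17. [r3c6∈{5}] only 5 remains possible at r3c6. So r3c6=5.
Step 18. [r6c5∈{5}] r6c5 has the single candidate 5, so r6c5=5.
Step 19. [r4c2∈{3}] r4c2 has the single candidate 3. So r4c2=3.

Answer: 5 2 1 3 4 6 / 4 6 3 5 1 2 / 1 4 6 2 3 5 / 2 3 5 1 6 4 / 3 5 4 6 2 1 / 6 1 2 4 5 3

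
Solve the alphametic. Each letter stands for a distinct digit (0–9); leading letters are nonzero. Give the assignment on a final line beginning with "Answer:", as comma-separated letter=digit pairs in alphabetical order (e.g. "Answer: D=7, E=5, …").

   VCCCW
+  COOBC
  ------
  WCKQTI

Step 1. [col 1: W + C ≡ I (mod 10)] C=5 is one option consistent with column 1 (W + C ≡ I (mod 10), carry-in 0) — take it, so C=5.
Step 2. [col 1: W + C ≡ I (mod 10)] W=1 is one option consistent with column 1 (W + C ≡ I (mod 10), carry-in 0) — take it ⇒ W=1.
Step 3. [col 1: W + C ≡ I (mod 10)] from column 1 (W=1, C=5, carry-in 0, digits 1,5 already taken and all letters distinct): I must equal 6, so I=6.
Step 4. [col 2: C + B ≡ T (mod 10)] several values work for T in column 2 (C + B ≡ T (mod 10), carry-in 0); try T=7, so T=7.
Step 5. [col 2: C + B ≡ T (mod 10)] from column 2 (C=5, T=7, carry-in 0, digits 1,5,6,7 already taken and all letters distinct): B must equal 2, so B=2.
Step 6. [col 3: C + O ≡ Q (mod 10)] no forcing yet in column 3 (carry-in 0); O=8 is free and consistent — try it. So O=8.
Step 7. [col 3: C + O ≡ Q (mod 10)] column 3 reads C+O+carry(0)=Q with C=5, O=8; with digits 1,2,5,6,7,8 already taken and all letters distinct, the only value for Q is 3, so Q=3.
Step 8. [col 4: C + O ≡ K (mod 10)] in column 4 we have C+O≡K with carry-in 1; given C=5, O=8 and digits 1,2,3,5,6,7,8 already taken and all letters distinct, that pins K to 4. So K=4.
Step 9. [col 5: V + C ≡ C (mod 10)] column 5 reads V+C+carry(1)=C with C=5; with digits 1,2,3,4,5,6,7,8 already taken and all letters distinct, the only value for V is 9 ⇒ V=9.

Answer: B=2, C=5, I=6, K=4, O=8, Q=3, T=7, V=9, W=1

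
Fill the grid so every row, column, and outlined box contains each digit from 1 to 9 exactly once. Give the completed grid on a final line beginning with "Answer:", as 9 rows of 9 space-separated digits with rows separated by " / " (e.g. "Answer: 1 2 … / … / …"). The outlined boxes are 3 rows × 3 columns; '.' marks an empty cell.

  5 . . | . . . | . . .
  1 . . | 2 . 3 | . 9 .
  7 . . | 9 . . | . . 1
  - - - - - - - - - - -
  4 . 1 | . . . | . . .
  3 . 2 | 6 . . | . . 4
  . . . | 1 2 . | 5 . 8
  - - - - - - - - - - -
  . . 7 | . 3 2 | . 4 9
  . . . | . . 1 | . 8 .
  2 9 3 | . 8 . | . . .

Step 1. [r8c1∈{6}] nothing but 6 survives at r8c1, so r8c1=6.
Step 2. [r7c7∈{1,6}] across row 7, 6 lands solely at r7c7. So r7c7=6.
Step 3. [r6c8∈{3,6,7}] across row 6, 3 lands solely at r6c8. So r6c8=3.
Step 4. [r7c4∈{5}] only 5 remains possible at r7c4. So r7c4=5.
Step 5. [r6c6∈{4,7,9}] r6c6 is the only open cell in row 6 admitting 4 ⇒ r6c6=4.
Step 6. [r1c3∈{4,6,8,9}] across row 1, 9 lands solely at r1c3 ⇒ r1c3=9.
Step 7. [r8c5∈{4,7,9}] in row 8, 9 fits only at r8c5 ⇒ r8c5=9.
Step 8. [r6c3∈{6}] r6c3's peers cover all but 6. So r6c3=6.
Step 9. [r1c5∈{1,4,6,7}] row 1 places 1 nowhere but r1c5 ⇒ r1c5=1.
Step 10. [r9c6∈{6,7}] row 9 places 6 nowhere but r9c6 ⇒ r9c6=6.
Step 11. [r9c4∈{4,7}] in row 9, 4 fits only at r9c4, so r9c4=4.
Step 12. [r8c4∈{7}] r8c4 is down to just 7 ⇒ r8c4=7.
Step 13. [r1c4∈{8}] r1c4's peers cover all but 8, so r1c4=8.
Step 14. [r1c6∈{7}] r1c6's peers cover all but 7, so r1c6=7.
Step 15. [r3c6∈{5}] r3c6's peers cover all but 5. So r3c6=5.
Step 16. [r2c9∈{5,6,7}] in row 2, 5 fits only at r2c9 ⇒ r2c9=5.
Step 17. [r2c7∈{4,7,8}] in row 2, 7 fits only at r2c7. So r2c7=7.
Step 18. [r3c7∈{2,3,4,8}] r3c7 is the only open cell in col 7 admitting 8, so r3c7=8.
Step 19. [r3c3∈{4}] r3c3 has the single candidate 4. So r3c3=4.
Step 20. [r3c5∈{6}] r3c5's peers cover all but 6 ⇒ r3c5=6.
Step 21. [r3c8∈{2}] r3c8 is down to just 2. So r3c8=2.
Step 22. [r1c8∈{6}] nothing but 6 survives at r1c8, so r1c8=6.
Step 23. [r4c8∈{7}] r4c8's peers cover all but 7, so r4c8=7.
Step 24. [r1c9∈{3}] nothing but 3 survives at r1c9 ⇒ r1c9=3.
Step 25. [r4c5∈{5}] r4c5 has the single candidate 5 ⇒ r4c5=5.
Step 26. [r4c2∈{8}] r4c2 is down to just 8, so r4c2=8.
Step 27. [r8c9∈{2}] only 2 remains possible at r8c9, so r8c9=2.
Step 28. [r5c8∈{1}] r5c8's peers cover all but 1. So r5c8=1.
Step 29. [r5c2∈{5,7}] row 5 places 5 nowhere but r5c2, so r5c2=5.
Step 30. [r4c6∈{9}] r4c6's peers cover all but 9. So r4c6=9.
Step 31. [r8c7∈{3}] r8c7 is down to just 3. So r8c7=3.
Step 32. [r2c3∈{8}] nothing but 8 survives at r2c3. So r2c3=8.
Step 33. [r4c4∈{3}] only 3 remains possible at r4c4 ⇒ r4c4=3.
Step 34. [r4c7∈{2}] r4c7 is down to just 2 ⇒ r4c7=2.
Step 35. [r9c9∈{7}] r9c9 has the single candidate 7, so r9c9=7.
Step 36. [r3c2∈{3}] nothing but 3 survives at r3c2, so r3c2=3.
Step 37. [r2c2∈{6}] nothing but 6 survives at r2c2. So r2c2=6.
Step 38. [r5c6∈{8}] r5c6 has the single candidate 8. So r5c6=8.
Step 39. [r5c5∈{7}] r5c5's peers cover all but 7, so r5c5=7.
Step 40. [r4c9∈{6}] only 6 remains possible at r4c9 ⇒ r4c9=6.
Step 41. [r2c5∈{4}] r2c5's peers cover all but 4. So r2c5=4.
Step 42. [r8c3∈{5}] r8c3 has the single candidate 5, so r8c3=5.
Step 43. [r8c2∈{4}] nothing but 4 survives at r8c2. So r8c2=4.
Step 44. [r6c1∈{9}] r6c1 is down to just 9, so r6c1=9.
Step 45. [r9c8∈{5}] r9c8 has the single candidate 5 ⇒ r9c8=5.
Step 46. [r5c7∈{9}] nothing but 9 survives at r5c7. So r5c7=9.
Step 47. [r1c7∈{4}] r1c7's peers cover all but 4 ⇒ r1c7=4.
Step 48. [r1c2∈{2}] r1c2's peers cover all but 2. So r1c2=2.
Step 49. [r7c2∈{1}] only 1 remains possible at r7c2. So r7c2=1.
Step 50. [r9c7∈{1}] nothing but 1 survives at r9c7. So r9c7=1.
Step 51. [r6c2∈{7}] r6c2 has the single candidate 7, so r6c2=7.
Step 52. [r7c1∈{8}] nothing but 8 survives at r7c1, so r7c1=8.

Answer: 5 2 9 8 1 7 4 6 3 / 1 6 8 2 4 3 7 9 5 / 7 3 4 9 6 5 8 2 1 / 4 8 1 3 5 9 2 7 6 / 3 5 2 6 7 8 9 1 4 / 9 7 6 1 2 4 5 3 8 / 8 1 7 5 3 2 6 4 9 / 6 4 5 7 9 1 3 8 2 / 2 9 3 4 8 6 1 5 7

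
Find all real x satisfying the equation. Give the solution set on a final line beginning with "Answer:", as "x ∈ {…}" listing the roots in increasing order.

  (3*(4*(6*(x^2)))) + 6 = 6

Step 1. [(3*(4*(6*(x^2)))) + 6 = 6] common factor 3 (LHS and 6) — divide through ⇒ factor: (4*(6*(x^2))) + 2 = 2.
Step 2. [(4*(6*(x^2))) + 2 = 2] +2 is outermost — subtract 2 both sides. So sub: 4*(6*(x^2)) = 0.
Step 3. [4*(6*(x^2)) = 0] LHS = 4·(…); ÷4 both sides ⇒ div: 6*(x^2) = 0.
Step 4. [6*(x^2) = 0] leading coefficient 6: divide by 6 ⇒ div: x^2 = 0.
Step 5. [x^2 = 0] LHS squared, RHS 0 ≥ 0: apply √ (±). So sqrt: x = 0.

Answer: x ∈ {0}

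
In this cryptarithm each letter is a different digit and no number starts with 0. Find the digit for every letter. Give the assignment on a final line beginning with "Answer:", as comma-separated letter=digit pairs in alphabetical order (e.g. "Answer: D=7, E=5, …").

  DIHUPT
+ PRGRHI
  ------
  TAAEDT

Step 1. [col 1: T + I ≡ T (mod 10)] column 1 reads T+I+carry(0)=T with nothing yet; with all letters distinct, none taken yet, the only value for I is 0, so I=0.
Step 2. [col 1: T + I ≡ T (mod 10)] T=7 is one option consistent with column 1 (T + I ≡ T (mod 10), carry-in 0) — take it ⇒ T=7.
Step 3. [col 2: P + H ≡ D (mod 10)] D=6 is one option consistent with column 2 (P + H ≡ D (mod 10), carry-in 0) — take it. So D=6.
Step 4. [col 2: P + H ≡ D (mod 10)] column 2 (P + H ≡ D (mod 10), carry-in 0) doesn't pin H yet; pick H=5 and continue ⇒ H=5.
Step 5. [col 2: P + H ≡ D (mod 10)] in column 2 we have P+H≡D with carry-in 0; given H=5, D=6 and digits 0,5,6,7 already taken and all letters distinct, that pins P to 1, so P=1.
Step 6. [col 3: U + R ≡ E (mod 10)] E=2 is one option consistent with column 3 (U + R ≡ E (mod 10), carry-in 0) — take it, so E=2.
Step 7. [col 3: U + R ≡ E (mod 10)] no forcing yet in column 3 (carry-in 0); U=9 is free and consistent — try it, so U=9.
Step 8. [col 3: U + R ≡ E (mod 10)] in column 3 we have U+R≡E with carry-in 0; given U=9, E=2 and digits 0,1,2,5,6,7,9 already taken and all letters distinct, that pins R to 3 ⇒ R=3.
Step 9. [col 4: H + G ≡ A (mod 10)] column 4: given H=5, carry-in 1, and digits 0,1,2,3,5,6,7,9 already taken and all letters distinct, H+G≡A (mod 10) forces A=4. So A=4.
Step 10. [col 4: H + G ≡ A (mod 10)] from column 4 (H=5, A=4, carry-in 1, digits 0,1,2,3,4,5,6,7,9 already taken and all letters distinct): G must equal 8, so G=8.

Answer: A=4, D=6, E=2, G=8, H=5, I=0, P=1, R=3, T=7, U=9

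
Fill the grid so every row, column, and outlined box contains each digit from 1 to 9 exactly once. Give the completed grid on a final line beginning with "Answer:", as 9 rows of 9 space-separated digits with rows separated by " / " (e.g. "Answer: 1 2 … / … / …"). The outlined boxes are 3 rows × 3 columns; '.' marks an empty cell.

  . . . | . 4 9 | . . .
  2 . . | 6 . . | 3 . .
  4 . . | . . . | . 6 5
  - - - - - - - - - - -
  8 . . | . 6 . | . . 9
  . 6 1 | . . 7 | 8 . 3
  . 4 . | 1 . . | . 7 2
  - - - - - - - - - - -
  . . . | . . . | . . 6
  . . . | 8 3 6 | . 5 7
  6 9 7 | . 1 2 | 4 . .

Step 1. [r1c1∈{1,3,5,7}] r1c1 is the only open cell in col 1 admitting 7, so r1c1=7.
Step 2. [r9c4∈{5}] r9c4 is down to just 5, so r9c4=5.
Step 3. [r8c7∈{1,2,9}] across row 8, 9 lands solely at r8c7 ⇒ r8c7=9.
Step 4. [r2c5∈{5,7,8}] r2c5 is the only open cell in row 2 admitting 7 ⇒ r2c5=7.
Step 5. [r2c6∈{1,5,8}] r2c6 is the only open cell in box 2 admitting 5 ⇒ r2c6=5.
Step 6. [r3c3∈{3,8,9}] across row 3, 9 lands solely at r3c3. So r3c3=9.
Step 7. [r2c3∈{8}] nothing but 8 survives at r2c3, so r2c3=8.
Step 8. [r2c2∈{1}] r2c2's peers cover all but 1. So r2c2=1.
Step 9. [r3c2∈{3}] r3c2 is down to just 3 ⇒ r3c2=3.
Step 10. [r3c4∈{2}] r3c4 has the single candidate 2, so r3c4=2.
Step 11. [r8c2∈{2}] r8c2's peers cover all but 2. So r8c2=2.
Step 12. [r1c9∈{1,8}] r1c9 is the only open cell in col 9 admitting 1 ⇒ r1c9=1.
Step 13. [r7c6∈{4}] only 4 remains possible at r7c6, so r7c6=4.
Step 14. [r7c5∈{9}] nothing but 9 survives at r7c5, so r7c5=9.
Step 15. [r1c8∈{2,8}] across row 1, 8 lands solely at r1c8, so r1c8=8.
Step 16. [r1c2∈{5}] r1c2's peers cover all but 5, so r1c2=5.
Step 17. [r5c8∈{4}] r5c8's peers cover all but 4. So r5c8=4.
Step 18. [r4c6∈{3}] only 3 remains possible at r4c6, so r4c6=3.
Step 19. [r6c1∈{3,5,9}] row 6 places 9 nowhere but r6c1 ⇒ r6c1=9.
Step 20. [r5c1∈{5}] r5c1's peers cover all but 5. So r5c1=5.
Step 21. [r7c1∈{1,3}] across col 1, 3 lands solely at r7c1, so r7c1=3.
Step 22. [r6c5∈{5,8}] across col 5, 5 lands solely at r6c5, so r6c5=5.
Step 23. [r4c8∈{1}] r4c8 is down to just 1, so r4c8=1.
Step 24. [r6c6∈{8}] r6c6 has the single candidate 8. So r6c6=8.
Step 25. [r1c7∈{2}] r1c7 has the single candidate 2. So r1c7=2.
Step 26. [r7c8∈{2}] r7c8 has the single candidate 2, so r7c8=2.
Step 27. [r3c5∈{8}] nothing but 8 survives at r3c5, so r3c5=8.
Step 28. [r1c4∈{3}] r1c4's peers cover all but 3 ⇒ r1c4=3.
Step 29. [r8c3∈{4}] only 4 remains possible at r8c3. So r8c3=4.
Step 30. [r6c7∈{6}] only 6 remains possible at r6c7. So r6c7=6.
Step 31. [r2c9∈{4}] only 4 remains possible at r2c9. So r2c9=4.
Step 32. [r4c3∈{2}] r4c3 is down to just 2, so r4c3=2.
Step 33. [r5c5∈{2}] r5c5 is down to just 2. So r5c5=2.
Step 34. [r4c2∈{7}] r4c2's peers cover all but 7 ⇒ r4c2=7.
Step 35. [r7c2∈{8}] nothing but 8 survives at r7c2, so r7c2=8.
Step 36. [r7c3∈{5}] nothing but 5 survives at r7c3, so r7c3=5.
Step 37. [r3c7∈{7}] r3c7's peers cover all but 7 ⇒ r3c7=7.
Step 38. [r6c3∈{3}] r6c3 is down to just 3. So r6c3=3.
Step 39. [r4c7∈{5}] r4c7 has the single candidate 5. So r4c7=5.
Step 40. [r4c4∈{4}] r4c4's peers cover all but 4. So r4c4=4.
Step 41. [r9c9∈{8}] r9c9 has the single candidate 8 ⇒ r9c9=8.
Step 42. [r3c6∈{1}] r3c6's peers cover all but 1, so r3c6=1.
Step 43. [r1c3∈{6}] r1c3 is down to just 6, so r1c3=6.
Step 44. [r9c8∈{3}] r9c8's peers cover all but 3 ⇒ r9c8=3.
Step 45. [r8c1∈{1}] only 1 remains possible at r8c1 ⇒ r8c1=1.
Step 46. [r7c4∈{7}] r7c4 has the single candidate 7, so r7c4=7.
Step 47. [r5c4∈{9}] only 9 remains possible at r5c4. So r5c4=9.
Step 48. [r2c8∈{9}] r2c8 has the single candidate 9 ⇒ r2c8=9.
Step 49. [r7c7∈{1}] nothing but 1 survives at r7c7 ⇒ r7c7=1.

Answer: 7 5 6 3 4 9 2 8 1 / 2 1 8 6 7 5 3 9 4 / 4 3 9 2 8 1 7 6 5 / 8 7 2 4 6 3 5 1 9 / 5 6 1 9 2 7 8 4 3 / 9 4 3 1 5 8 6 7 2 / 3 8 5 7 9 4 1 2 6 / 1 2 4 8 3 6 9 5 7 / 6 9 7 5 1 2 4 3 8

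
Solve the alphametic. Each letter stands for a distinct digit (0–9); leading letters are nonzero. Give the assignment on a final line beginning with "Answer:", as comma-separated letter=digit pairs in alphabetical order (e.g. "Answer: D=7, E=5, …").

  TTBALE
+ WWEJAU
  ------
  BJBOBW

Step 1. [col 1: E + U ≡ W (mod 10)] W=2 is one option consistent with column 1 (E + U ≡ W (mod 10), carry-in 0) — take it. So W=2.
Step 2. [col 1: E + U ≡ W (mod 10)] several values work for U in column 1 (E + U ≡ W (mod 10), carry-in 0); try U=3 ⇒ U=3.
Step 3. [col 1: E + U ≡ W (mod 10)] from column 1 (U=3, W=2, carry-in 0, digits 2,3 already taken and all letters distinct): E must equal 9 ⇒ E=9.
Step 4. [col 2: L + A ≡ B (mod 10)] several values work for L in column 2 (L + A ≡ B (mod 10), carry-in 1); try L=0, so L=0.
Step 5. [col 2: L + A ≡ B (mod 10)] no forcing yet in column 2 (carry-in 1); A=6 is free and consistent — try it, so A=6.
Step 6. [col 2: L + A ≡ B (mod 10)] column 2: given L=0, A=6, carry-in 1, and digits 0,2,3,6,9 already taken and all letters distinct, L+A≡B (mod 10) forces B=7. So B=7.
Step 7. [col 3: A + J ≡ O (mod 10)] column 3 (A + J ≡ O (mod 10), carry-in 0) doesn't pin J yet; pick J=8 and continue ⇒ J=8.
Step 8. [col 3: A + J ≡ O (mod 10)] column 3: given A=6, J=8, carry-in 0, and digits 0,2,3,6,7,8,9 already taken and all letters distinct, A+J≡O (mod 10) forces O=4. So O=4.
Step 9. [col 5: T + W ≡ J (mod 10)] in column 5 we have T+W≡J with carry-in 1; given W=2, J=8 and digits 0,2,3,4,6,7,8,9 already taken and all letters distinct, that pins T to 5. So T=5.

Answer: A=6, B=7, E=9, J=8, L=0, O=4, T=5, U=3, W=2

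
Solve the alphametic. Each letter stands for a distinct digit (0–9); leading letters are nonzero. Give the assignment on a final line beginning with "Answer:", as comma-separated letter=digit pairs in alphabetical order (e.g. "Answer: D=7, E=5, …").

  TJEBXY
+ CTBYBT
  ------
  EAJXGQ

Step 1. [col 1: Y + T ≡ Q (mod 10)] T=5 is one option consistent with column 1 (Y + T ≡ Q (mod 10), carry-in 0) — take it ⇒ T=5.
Step 2. [col 1: Y + T ≡ Q (mod 10)] column 1 (Y + T ≡ Q (mod 10), carry-in 0) doesn't pin Q yet; pick Q=9 and continue ⇒ Q=9.
Step 3. [col 1: Y + T ≡ Q (mod 10)] in column 1 we have Y+T≡Q with carry-in 0; given T=5, Q=9 and digits 5,9 already taken and all letters distinct, that pins Y to 4. So Y=4.
Step 4. [col 2: X + B ≡ G (mod 10)] G=1 is one option consistent with column 2 (X + B ≡ G (mod 10), carry-in 0) — take it ⇒ G=1.
Step 5. [col 2: X + B ≡ G (mod 10)] column 2 (X + B ≡ G (mod 10), carry-in 0) doesn't pin X yet; pick X=8 and continue. So X=8.
Step 6. [col 2: X + B ≡ G (mod 10)] column 2 reads X+B+carry(0)=G with X=8, G=1; with digits 1,4,5,8,9 already taken and all letters distinct, the only value for B is 3 ⇒ B=3.
Step 7. [col 4: E + B ≡ J (mod 10)] from column 4 (B=3, carry-in 0, digits 1,3,4,5,8,9 already taken and all letters distinct): J must equal 0, so J=0.
Step 8. [col 4: E + B ≡ J (mod 10)] column 4 reads E+B+carry(0)=J with B=3, J=0; with digits 0,1,3,4,5,8,9 already taken and all letters distinct, the only value for E is 7, so E=7.
Step 9. [col 5: J + T ≡ A (mod 10)] column 5 reads J+T+carry(1)=A with J=0, T=5; with digits 0,1,3,4,5,7,8,9 already taken and all letters distinct, the only value for A is 6 ⇒ A=6.
Step 10. [col 6: T + C ≡ E (mod 10)] column 6: given T=5, E=7, carry-in 0, and digits 0,1,3,4,5,6,7,8,9 already taken and all letters distinct, T+C≡E (mod 10) forces C=2, so C=2.

Answer: A=6, B=3, C=2, E=7, G=1, J=0, Q=9, T=5, X=8, Y=4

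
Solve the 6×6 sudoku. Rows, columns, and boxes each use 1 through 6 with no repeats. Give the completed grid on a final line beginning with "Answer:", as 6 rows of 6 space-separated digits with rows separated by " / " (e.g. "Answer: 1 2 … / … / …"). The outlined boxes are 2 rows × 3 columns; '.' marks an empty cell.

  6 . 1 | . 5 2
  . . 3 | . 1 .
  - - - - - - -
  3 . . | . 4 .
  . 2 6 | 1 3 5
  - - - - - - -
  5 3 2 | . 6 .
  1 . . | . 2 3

Step 1. [r1c2∈{4}] r1c2 has the single candidate 4 ⇒ r1c2=4.
Step 2. [r5c4∈{4}] r5c4 has the single candidate 4. So r5c4=4.
Step 3. [r2c4∈{6}] r2c4's peers cover all but 6 ⇒ r2c4=6.
Step 4. [r3c3∈{5}] r3c3's peers cover all but 5 ⇒ r3c3=5.
Step 5. [r3c2∈{1}] r3c2 has the single candidate 1 ⇒ r3c2=1.
Step 6. [r2c2∈{5}] nothing but 5 survives at r2c2. So r2c2=5.
Step 7. [r3c4∈{2}] r3c4 has the single candidate 2. So r3c4=2.
Step 8. [r2c6∈{4}] r2c6 is down to just 4 ⇒ r2c6=4.
Step 9. [r5c6∈{1}] r5c6 has the single candidate 1. So r5c6=1.
Step 10. [r2c1∈{2}] r2c1's peers cover all but 2 ⇒ r2c1=2.
Step 11. [r4c1∈{4}] r4c1 is down to just 4, so r4c1=4.
Step 12. [r6c4∈{5}] r6c4's peers cover all but 5 ⇒ r6c4=5.
Step 13. [r6c3∈{4}] r6c3's peers cover all but 4 ⇒ r6c3=4.
Step 14. [r1c4∈{3}] only 3 remains possible at r1c4 ⇒ r1c4=3.
Step 15. [r6c2∈{6}] r6c2's peers cover all but 6, so r6c2=6.
Step 16. [r3c6∈{6}] r3c6 is down to just 6, so r3c6=6.

Answer: 6 4 1 3 5 2 / 2 5 3 6 1 4 / 3 1 5 2 4 6 / 4 2 6 1 3 5 / 5 3 2 4 6 1 / 1 6 4 5 2 3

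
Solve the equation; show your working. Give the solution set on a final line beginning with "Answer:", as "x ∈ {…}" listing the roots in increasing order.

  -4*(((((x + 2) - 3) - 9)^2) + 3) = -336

Step 1. [-4*(((((x + 2) - 3) - 9)^2) + 3) = -336] divide by the outer -4 ⇒ div: ((((x + 2) - 3) - 9)^2) + 3 = 84.
Step 2. [((((x + 2) - 3) - 9)^2) + 3 = 84] +3 is outermost — subtract 3 both sides, so sub: (((x + 2) - 3) - 9)^2 = 81.
Step 3. [(((x + 2) - 3) - 9)^2 = 81] 81 ≥ 0, LHS is (·)² — take ±√ ⇒ sqrt: ((x + 2) - 3) - 9 = 9 or -9.
Step 4. [((x + 2) - 3) - 9 = 9 or -9] the outer -9 inverts by adding 9, so sub: (x + 2) - 3 = 18 or 0.
Step 5. [(x + 2) - 3 = 18 or 0] add 3: x sits inside (… - 3), so sub: x + 2 = 21 or 3.
Step 6. [x + 2 = 21 or 3] peel the +2: subtract 2 from each side ⇒ sub: x = 19 or 1.

Answer: x ∈ {1, 19}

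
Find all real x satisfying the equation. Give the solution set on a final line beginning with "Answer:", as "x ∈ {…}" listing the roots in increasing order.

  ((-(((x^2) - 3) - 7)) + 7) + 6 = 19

Step 1. [((-(((x^2) - 3) - 7)) + 7) + 6 = 19] +6 is outermost — subtract 6 both sides, so sub: (-(((x^2) - 3) - 7)) + 7 = 13.
Step 2. [(-(((x^2) - 3) - 7)) + 7 = 13] subtract 7: x sits inside (… + 7) ⇒ sub: -(((x^2) - 3) - 7) = 6.
Step 3. [-(((x^2) - 3) - 7) = 6] leading − — multiply by −1. So neg: ((x^2) - 3) - 7 = -6.
Step 4. [((x^2) - 3) - 7 = -6] -7 is outermost — add 7 both sides, so sub: (x^2) - 3 = 1.
Step 5. [(x^2) - 3 = 1] the outer -3 inverts by adding 3. So sub: x^2 = 4.
Step 6. [x^2 = 4] √ both sides: 4 ≥ 0 gives two branches, so sqrt: x = 2 or -2.

Answer: x ∈ {-2, 2}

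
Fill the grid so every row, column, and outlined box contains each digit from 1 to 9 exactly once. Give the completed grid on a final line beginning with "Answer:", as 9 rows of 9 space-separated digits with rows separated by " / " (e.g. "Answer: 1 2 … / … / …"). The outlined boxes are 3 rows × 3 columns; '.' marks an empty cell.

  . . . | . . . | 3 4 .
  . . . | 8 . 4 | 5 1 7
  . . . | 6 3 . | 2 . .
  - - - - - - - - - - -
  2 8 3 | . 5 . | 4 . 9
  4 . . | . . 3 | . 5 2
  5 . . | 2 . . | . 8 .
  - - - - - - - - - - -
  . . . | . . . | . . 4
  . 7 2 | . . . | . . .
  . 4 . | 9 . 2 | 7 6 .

Step 1. [r4c6∈{1,6,7}] r4c6 is the only open cell in row 4 admitting 6, so r4c6=6.
Step 2. [r4c4∈{1,7}] row 4 places 1 nowhere but r4c4. So r4c4=1.
Step 3. [r5c4∈{7}] only 7 remains possible at r5c4, so r5c4=7.
Step 4. [r1c4∈{5}] nothing but 5 survives at r1c4, so r1c4=5.
Step 5. [r6c6∈{9}] r6c6's peers cover all but 9, so r6c6=9.
Step 6. [r3c3∈{1,4,5,7,8,9}] across row 3, 4 lands solely at r3c3. So r3c3=4.
Step 7. [r1c9∈{6,8}] 6 has one home in box 3: r1c9 ⇒ r1c9=6.
Step 8. [r3c8∈{9}] r3c8 has the single candidate 9, so r3c8=9.
Step 9. [r8c8∈{3}] r8c8's peers cover all but 3. So r8c8=3.
Step 10. [r9c1∈{1,3,8}] across row 9, 3 lands solely at r9c1. So r9c1=3.
Step 11. [r3c9∈{8}] nothing but 8 survives at r3c9, so r3c9=8.
Step 12. [r6c3∈{1,6,7}] in row 6, 7 fits only at r6c3 ⇒ r6c3=7.
Step 13. [r2c2∈{2,3,6,9}] in row 2, 3 fits only at r2c2, so r2c2=3.
Step 14. [r5c5∈{8}] r5c5 is down to just 8, so r5c5=8.
Step 15. [r9c5∈{1}] r9c5's peers cover all but 1 ⇒ r9c5=1.
Step 16. [r9c3∈{5,8}] in row 9, 8 fits only at r9c3 ⇒ r9c3=8.
Step 17. [r7c3∈{1,5,6,9}] in col 3, 5 fits only at r7c3, so r7c3=5.
Step 18. [r1c2∈{1,2,9}] across col 2, 2 lands solely at r1c2. So r1c2=2.
Step 19. [r1c1∈{1,7,8,9}] 8 has one home in row 1: r1c1. So r1c1=8.
Step 20. [r8c6∈{5,8}] 5 has one home in col 6: r8c6 ⇒ r8c6=5.
Step 21. [r8c9∈{1}] r8c9 has the single candidate 1. So r8c9=1.
Step 22. [r7c6∈{7,8}] 8 has one home in col 6: r7c6, so r7c6=8.
Step 23. [r7c7∈{9}] only 9 remains possible at r7c7 ⇒ r7c7=9.
Step 24. [r5c2∈{1,6,9}] 9 has one home in col 2: r5c2, so r5c2=9.
Step 25. [r7c5∈{6,7}] 7 has one home in row 7: r7c5. So r7c5=7.
Step 26. [r1c6∈{1,7}] r1c6 is the only open cell in row 1 admitting 7 ⇒ r1c6=7.
Step 27. [r1c3∈{1,9}] 1 has one home in row 1: r1c3, so r1c3=1.
Step 28. [r6c2∈{1,6}] r6c2 is the only open cell in box 4 admitting 1 ⇒ r6c2=1.
Step 29. [r2c3∈{6,9}] across col 3, 9 lands solely at r2c3, so r2c3=9.
Step 30. [r7c2∈{6}] r7c2's peers cover all but 6, so r7c2=6.
Step 31. [r6c7∈{6}] nothing but 6 survives at r6c7, so r6c7=6.
Step 32. [r8c5∈{4,6}] in row 8, 6 fits only at r8c5 ⇒ r8c5=6.
Step 33. [r5c7∈{1}] only 1 remains possible at r5c7. So r5c7=1.
Step 34. [r2c5∈{2}] only 2 remains possible at r2c5 ⇒ r2c5=2.
Step 35. [r3c2∈{5}] nothing but 5 survives at r3c2 ⇒ r3c2=5.
Step 36. [r6c9∈{3}] r6c9 has the single candidate 3. So r6c9=3.
Step 37. [r2c1∈{6}] only 6 remains possible at r2c1 ⇒ r2c1=6.
Step 38. [r1c5∈{9}] only 9 remains possible at r1c5, so r1c5=9.
Step 39. [r5c3∈{6}] r5c3 has the single candidate 6 ⇒ r5c3=6.
Step 40. [r4c8∈{7}] r4c8 is down to just 7, so r4c8=7.
Step 41. [r7c1∈{1}] only 1 remains possible at r7c1, so r7c1=1.
Step 42. [r3c6∈{1}] nothing but 1 survives at r3c6 ⇒ r3c6=1.
Step 43. [r3c1∈{7}] only 7 remains possible at r3c1. So r3c1=7.
Step 44. [r7c4∈{3}] nothing but 3 survives at r7c4, so r7c4=3.
Step 45. [r9c9∈{5}] r9c9 has the single candidate 5, so r9c9=5.
Step 46. [r7c8∈{2}] only 2 remains possible at r7c8, so r7c8=2.
Step 47. [r8c1∈{9}] only 9 remains possible at r8c1, so r8c1=9.
Step 48. [r8c4∈{4}] r8c4 has the single candidate 4 ⇒ r8c4=4.
Step 49. [r8c7∈{8}] only 8 remains possible at r8c7 ⇒ r8c7=8.
Step 50. [r6c5∈{4}] r6c5's peers cover all but 4, so r6c5=4.

Answer: 8 2 1 5 9 7 3 4 6 / 6 3 9 8 2 4 5 1 7 / 7 5 4 6 3 1 2 9 8 / 2 8 3 1 5 6 4 7 9 / 4 9 6 7 8 3 1 5 2 / 5 1 7 2 4 9 6 8 3 / 1 6 5 3 7 8 9 2 4 / 9 7 2 4 6 5 8 3 1 / 3 4 8 9 1 2 7 6 5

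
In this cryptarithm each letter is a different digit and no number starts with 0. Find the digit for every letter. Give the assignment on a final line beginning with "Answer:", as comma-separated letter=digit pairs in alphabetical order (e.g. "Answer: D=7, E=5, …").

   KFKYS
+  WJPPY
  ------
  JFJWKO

Step 1. [J] the sum has 6 digits but both addends have 5; that extra leading digit J is the final carry, namely 1, so J=1.
Step 2. [col 1: S + Y ≡ O (mod 10)] no forcing yet in column 1 (carry-in 0); Y=6 is free and consistent — try it. So Y=6.
Step 3. [col 1: S + Y ≡ O (mod 10)] O=3 is one option consistent with column 1 (S + Y ≡ O (mod 10), carry-in 0) — take it, so O=3.
Step 4. [col 1: S + Y ≡ O (mod 10)] in column 1 we have S+Y≡O with carry-in 0; given Y=6, O=3 and digits 1,3,6 already taken and all letters distinct, that pins S to 7 ⇒ S=7.
Step 5. [col 2: Y + P ≡ K (mod 10)] no forcing yet in column 2 (carry-in 1); K=2 is free and consistent — try it. So K=2.
Step 6. [col 2: Y + P ≡ K (mod 10)] from column 2 (Y=6, K=2, carry-in 1, digits 1,2,3,6,7 already taken and all letters distinct): P must equal 5. So P=5.
Step 7. [col 3: K + P ≡ W (mod 10)] column 3: given K=2, P=5, carry-in 1, and digits 1,2,3,5,6,7 already taken and all letters distinct, K+P≡W (mod 10) forces W=8. So W=8.
Step 8. [col 4: F + J ≡ J (mod 10)] in column 4 we have F+J≡J with carry-in 0; given J=1 and digits 1,2,3,5,6,7,8 already taken and all letters distinct, that pins F to 0 ⇒ F=0.

Answer: F=0, J=1, K=2, O=3, P=5, S=7, W=8, Y=6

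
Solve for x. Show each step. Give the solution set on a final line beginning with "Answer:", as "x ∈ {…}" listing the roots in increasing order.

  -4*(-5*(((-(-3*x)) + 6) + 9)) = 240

Step 1. [-4*(-5*(((-(-3*x)) + 6) + 9)) = 240] divide by the outer -4. So div: -5*(((-(-3*x)) + 6) + 9) = -60.
Step 2. [-5*(((-(-3*x)) + 6) + 9) = -60] -5·(inner) — divide through by -5, so div: ((-(-3*x)) + 6) + 9 = 12.
Step 3. [((-(-3*x)) + 6) + 9 = 12] 9 comes off first (subtract 9), so sub: (-(-3*x)) + 6 = 3.
Step 4. [(-(-3*x)) + 6 = 3] +6 is outermost — subtract 6 both sides, so sub: -(-3*x) = -3.
Step 5. [-(-3*x) = -3] flip signs both sides. So neg: -3*x = 3.
Step 6. [-3*x = 3] -3 out front; divide by -3, so div: x = -1.

Answer: x ∈ {-1}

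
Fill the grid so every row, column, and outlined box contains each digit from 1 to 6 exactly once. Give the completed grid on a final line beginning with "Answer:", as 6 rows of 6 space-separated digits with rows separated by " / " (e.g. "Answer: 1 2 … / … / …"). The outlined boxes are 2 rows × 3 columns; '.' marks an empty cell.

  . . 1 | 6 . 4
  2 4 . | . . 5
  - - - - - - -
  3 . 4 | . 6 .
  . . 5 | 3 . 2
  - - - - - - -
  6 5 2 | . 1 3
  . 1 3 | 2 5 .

Step 1. [r3c6∈{1}] r3c6 has the single candidate 1. So r3c6=1.
Step 2. [r1c5∈{2,3}] row 1 places 2 nowhere but r1c5, so r1c5=2.
Step 3. [r3c4∈{5}] nothing but 5 survives at r3c4, so r3c4=5.
Step 4. [r1c1∈{5}] r1c1's peers cover all but 5. So r1c1=5.
Step 5. [r2c5∈{3}] nothing but 3 survives at r2c5, so r2c5=3.
Step 6. [r1c2∈{3}] r1c2 is down to just 3 ⇒ r1c2=3.
Step 7. [r3c2∈{2}] only 2 remains possible at r3c2. So r3c2=2.
Step 8. [r4c1∈{1}] nothing but 1 survives at r4c1. So r4c1=1.
Step 9. [r4c5∈{4}] r4c5 is down to just 4 ⇒ r4c5=4.
Step 10. [r6c6∈{6}] only 6 remains possible at r6c6, so r6c6=6.
Step 11. [r4c2∈{6}] nothing but 6 survives at r4c2, so r4c2=6.
Step 12. [r2c4∈{1}] r2c4 has the single candidate 1. So r2c4=1.
Step 13. [r2c3∈{6}] r2c3's peers cover all but 6. So r2c3=6.
Step 14. [r5c4∈{4}] r5c4's peers cover all but 4 ⇒ r5c4=4.
Step 15. [r6c1∈{4}] r6c1 is down to just 4 ⇒ r6c1=4.

Answer: 5 3 1 6 2 4 / 2 4 6 1 3 5 / 3 2 4 5 6 1 / 1 6 5 3 4 2 / 6 5 2 4 1 3 / 4 1 3 2 5 6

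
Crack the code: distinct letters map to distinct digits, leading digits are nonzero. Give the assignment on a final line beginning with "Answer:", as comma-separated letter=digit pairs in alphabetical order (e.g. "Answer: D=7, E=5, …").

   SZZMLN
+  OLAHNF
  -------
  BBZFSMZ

Step 1. [col 1: N + F ≡ Z (mod 10)] F=8 is one option consistent with column 1 (N + F ≡ Z (mod 10), carry-in 0) — take it ⇒ F=8.
Step 2. [col 1: N + F ≡ Z (mod 10)] several values work for Z in column 1 (N + F ≡ Z (mod 10), carry-in 0); try Z=4, so Z=4.
Step 3. [col 1: N + F ≡ Z (mod 10)] column 1 reads N+F+carry(0)=Z with F=8, Z=4; with digits 4,8 already taken and all letters distinct, the only value for N is 6, so N=6.
Step 4. [B] the sum has 7 digits but both addends have 6; that extra leading digit B is the final carry, namely 1. So B=1.
Step 5. [col 2: L + N ≡ M (mod 10)] M=7 is one option consistent with column 2 (L + N ≡ M (mod 10), carry-in 1) — take it ⇒ M=7.
Step 6. [col 2: L + N ≡ M (mod 10)] in column 2 we have L+N≡M with carry-in 1; given N=6, M=7 and digits 1,4,6,7,8 already taken and all letters distinct, that pins L to 0 ⇒ L=0.
Step 7. [col 3: M + H ≡ S (mod 10)] S=2 is one option consistent with column 3 (M + H ≡ S (mod 10), carry-in 0) — take it ⇒ S=2.
Step 8. [col 3: M + H ≡ S (mod 10)] in column 3 we have M+H≡S with carry-in 0; given M=7, S=2 and digits 0,1,2,4,6,7,8 already taken and all letters distinct, that pins H to 5. So H=5.
Step 9. [col 4: Z + A ≡ F (mod 10)] column 4: given Z=4, F=8, carry-in 1, and digits 0,1,2,4,5,6,7,8 already taken and all letters distinct, Z+A≡F (mod 10) forces A=3, so A=3.
Step 10. [col 6: S + O ≡ B (mod 10)] in column 6 we have S+O≡B with carry-in 0; given S=2, B=1 and digits 0,1,2,3,4,5,6,7,8 already taken and all letters distinct, that pins O to 9. So O=9.

Answer: A=3, B=1, F=8, H=5, L=0, M=7, N=6, O=9, S=2, Z=4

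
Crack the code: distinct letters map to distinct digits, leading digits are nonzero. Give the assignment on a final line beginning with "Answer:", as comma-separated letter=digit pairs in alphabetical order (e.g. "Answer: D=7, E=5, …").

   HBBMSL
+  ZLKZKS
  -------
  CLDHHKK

Step 1. [col 1: L + S ≡ K (mod 10)] column 1 (L + S ≡ K (mod 10), carry-in 0) doesn't pin L yet; pick L=3 and continue ⇒ L=3.
Step 2. [C] adding two 6-digit numbers gives at most 6+1 digits, and here it does — C is that final carry and must be 1, so C=1.
Step 3. [col 1: L + S ≡ K (mod 10)] column 1 (L + S ≡ K (mod 10), carry-in 0) doesn't pin K yet; pick K=2 and continue, so K=2.
Step 4. [col 1: L + S ≡ K (mod 10)] column 1: given L=3, K=2, carry-in 0, and digits 1,2,3 already taken and all letters distinct, L+S≡K (mod 10) forces S=9. So S=9.
Step 5. [col 3: M + Z ≡ H (mod 10)] several values work for H in column 3 (M + Z ≡ H (mod 10), carry-in 1); try H=7. So H=7.
Step 6. [col 3: M + Z ≡ H (mod 10)] several values work for M in column 3 (M + Z ≡ H (mod 10), carry-in 1); try M=0. So M=0.
Step 7. [col 3: M + Z ≡ H (mod 10)] in column 3 we have M+Z≡H with carry-in 1; given M=0, H=7 and digits 0,1,2,3,7,9 already taken and all letters distinct, that pins Z to 6 ⇒ Z=6.
Step 8. [col 4: B + K ≡ H (mod 10)] column 4: given K=2, H=7, carry-in 0, and digits 0,1,2,3,6,7,9 already taken and all letters distinct, B+K≡H (mod 10) forces B=5, so B=5.
Step 9. [col 5: B + L ≡ D (mod 10)] column 5: given B=5, L=3, carry-in 0, and digits 0,1,2,3,5,6,7,9 already taken and all letters distinct, B+L≡D (mod 10) forces D=8 ⇒ D=8.

Answer: B=5, C=1, D=8, H=7, K=2, L=3, M=0, S=9, Z=6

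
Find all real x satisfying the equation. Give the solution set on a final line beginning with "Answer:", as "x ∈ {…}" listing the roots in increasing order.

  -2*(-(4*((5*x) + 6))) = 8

Step 1. [-2*(-(4*((5*x) + 6))) = 8] divide by the outer -2 ⇒ div: -(4*((5*x) + 6)) = -4.
Step 2. [-(4*((5*x) + 6)) = -4] LHS negated; negate both sides, so neg: 4*((5*x) + 6) = 4.
Step 3. [4*((5*x) + 6) = 4] leading coefficient 4: divide by 4, so div: (5*x) + 6 = 1.
Step 4. [(5*x) + 6 = 1] +6 is outermost — subtract 6 both sides. So sub: 5*x = -5.
Step 5. [5*x = -5] 5 out front; divide by 5, so div: x = -1.

Answer: x ∈ {-1}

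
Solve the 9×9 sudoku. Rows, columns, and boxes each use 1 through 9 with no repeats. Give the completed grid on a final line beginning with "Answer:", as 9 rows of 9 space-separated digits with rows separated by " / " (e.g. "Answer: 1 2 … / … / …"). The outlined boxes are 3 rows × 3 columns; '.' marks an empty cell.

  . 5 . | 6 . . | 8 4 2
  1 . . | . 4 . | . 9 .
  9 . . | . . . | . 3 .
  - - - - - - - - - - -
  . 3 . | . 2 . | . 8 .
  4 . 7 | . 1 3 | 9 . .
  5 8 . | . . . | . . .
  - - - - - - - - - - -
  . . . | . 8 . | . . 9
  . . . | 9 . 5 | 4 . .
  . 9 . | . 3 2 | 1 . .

Step 1. [r4c1∈{6}] only 6 remains possible at r4c1 ⇒ r4c1=6.
Step 2. [r3c9∈{1,5,6,7}] across box 3, 1 lands solely at r3c9. So r3c9=1.
Step 3. [r5c2∈{2}] r5c2 is down to just 2 ⇒ r5c2=2.
Step 4. [r7c4∈{1,4,7}] col 4 places 1 nowhere but r7c4, so r7c4=1.
Step 5. [r2c4∈{2,3,5,7,8}] col 4 places 3 nowhere but r2c4. So r2c4=3.
Step 6. [r2c3∈{2,6,8}] row 2 places 2 nowhere but r2c3. So r2c3=2.
Step 7. [r3c3∈{4,6,8}] 8 has one home in box 1: r3c3 ⇒ r3c3=8.
Step 8. [r3c6∈{7}] nothing but 7 survives at r3c6 ⇒ r3c6=7.
Step 9. [r1c1∈{3,7}] 7 has one home in row 1: r1c1 ⇒ r1c1=7.
Step 10. [r2c2∈{6}] nothing but 6 survives at r2c2, so r2c2=6.
Step 11. [r6c8∈{1,2,6,7}] col 8 places 1 nowhere but r6c8. So r6c8=1.
Step 12. [r6c7∈{2,3,6,7}] row 6 places 2 nowhere but r6c7 ⇒ r6c7=2.
Step 13. [r7c7∈{3,5,6,7}] in col 7, 3 fits only at r7c7, so r7c7=3.
Step 14. [r8c1∈{2,3,8}] 3 has one home in col 1: r8c1 ⇒ r8c1=3.
Step 15. [r6c3∈{9}] r6c3 has the single candidate 9. So r6c3=9.
Step 16. [r8c8∈{2,6,7}] r8c8 is the only open cell in row 8 admitting 2, so r8c8=2.
Step 17. [r8c9∈{6,7,8}] 8 has one home in row 8: r8c9, so r8c9=8.
Step 18. [r6c9∈{3,4,6,7}] across row 6, 3 lands solely at r6c9, so r6c9=3.
Step 19. [r4c9∈{4,5,7}] across col 9, 4 lands solely at r4c9, so r4c9=4.
Step 20. [r4c7∈{5,7}] box 6 places 7 nowhere but r4c7, so r4c7=7.
Step 21. [r2c9∈{5,7}] in row 2, 7 fits only at r2c9 ⇒ r2c9=7.
Step 22. [r8c2∈{1,7}] in col 2, 1 fits only at r8c2. So r8c2=1.
Step 23. [r8c3∈{6}] r8c3 is down to just 6, so r8c3=6.
Step 24. [r7c6∈{4,6}] across box 8, 6 lands solely at r7c6, so r7c6=6.
Step 25. [r9c4∈{4,7}] 4 has one home in box 8: r9c4, so r9c4=4.
Step 26. [r9c3∈{5}] only 5 remains possible at r9c3, so r9c3=5.
Step 27. [r5c9∈{5,6}] in col 9, 5 fits only at r5c9. So r5c9=5.
Step 28. [r9c8∈{6,7}] across row 9, 7 lands solely at r9c8. So r9c8=7.
Step 29. [r3c5∈{5}] only 5 remains possible at r3c5 ⇒ r3c5=5.
Step 30. [r3c2∈{4}] r3c2's peers cover all but 4, so r3c2=4.
Step 31. [r4c6∈{9}] only 9 remains possible at r4c6. So r4c6=9.
Step 32. [r8c5∈{7}] r8c5's peers cover all but 7 ⇒ r8c5=7.
Step 33. [r1c6∈{1}] nothing but 1 survives at r1c6 ⇒ r1c6=1.
Step 34. [r5c4∈{8}] only 8 remains possible at r5c4, so r5c4=8.
Step 35. [r2c6∈{8}] r2c6's peers cover all but 8. So r2c6=8.
Step 36. [r4c4∈{5}] r4c4 has the single candidate 5, so r4c4=5.
Step 37. [r7c8∈{5}] r7c8 is down to just 5. So r7c8=5.
Step 38. [r6c5∈{6}] only 6 remains possible at r6c5. So r6c5=6.
Step 39. [r3c7∈{6}] r3c7 is down to just 6, so r3c7=6.
Step 40. [r1c3∈{3}] nothing but 3 survives at r1c3, so r1c3=3.
Step 41. [r6c6∈{4}] only 4 remains possible at r6c6, so r6c6=4.
Step 42. [r1c5∈{9}] r1c5 has the single candidate 9 ⇒ r1c5=9.
Step 43. [r4c3∈{1}] r4c3 has the single candidate 1. So r4c3=1.
Step 44. [r7c3∈{4}] r7c3 is down to just 4, so r7c3=4.
Step 45. [r7c2∈{7}] r7c2 has the single candidate 7. So r7c2=7.
Step 46. [r9c1∈{8}] nothing but 8 survives at r9c1 ⇒ r9c1=8.
Step 47. [r2c7∈{5}] r2c7's peers cover all but 5. So r2c7=5.
Step 48. [r6c4∈{7}] nothing but 7 survives at r6c4 ⇒ r6c4=7.
Step 49. [r9c9∈{6}] only 6 remains possible at r9c9 ⇒ r9c9=6.
Step 50. [r7c1∈{2}] only 2 remains possible at r7c1. So r7c1=2.
Step 51. [r3c4∈{2}] r3c4 has the single candidate 2, so r3c4=2.
Step 52. [r5c8∈{6}] r5c8 is down to just 6. So r5c8=6.

Answer: 7 5 3 6 9 1 8 4 2 / 1 6 2 3 4 8 5 9 7 / 9 4 8 2 5 7 6 3 1 / 6 3 1 5 2 9 7 8 4 / 4 2 7 8 1 3 9 6 5 / 5 8 9 7 6 4 2 1 3 / 2 7 4 1 8 6 3 5 9 / 3 1 6 9 7 5 4 2 8 / 8 9 5 4 3 2 1 7 6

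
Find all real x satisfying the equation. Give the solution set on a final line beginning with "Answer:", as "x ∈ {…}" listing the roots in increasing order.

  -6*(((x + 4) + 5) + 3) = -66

Step 1. [-6*(((x + 4) + 5) + 3) = -66] divide by the outer -6 ⇒ div: ((x + 4) + 5) + 3 = 11.
Step 2. [((x + 4) + 5) + 3 = 11] 3 comes off first (subtract 3) ⇒ sub: (x + 4) + 5 = 8.
Step 3. [(x + 4) + 5 = 8] peel the +5: subtract 5 from each side ⇒ sub: x + 4 = 3.
Step 4. [x + 4 = 3] 4 comes off first (subtract 4) ⇒ sub: x = -1.

Answer: x ∈ {-1}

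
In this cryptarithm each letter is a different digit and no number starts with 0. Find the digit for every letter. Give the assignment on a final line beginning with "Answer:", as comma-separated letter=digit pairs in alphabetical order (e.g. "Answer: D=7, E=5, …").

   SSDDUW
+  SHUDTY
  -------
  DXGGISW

Step 1. [col 1: W + Y ≡ W (mod 10)] column 1: given nothing yet, carry-in 0, and all letters distinct, none taken yet, W+Y≡W (mod 10) forces Y=0. So Y=0.
Step 2. [col 1: W + Y ≡ W (mod 10)] several values work for W in column 1 (W + Y ≡ W (mod 10), carry-in 0); try W=9. So W=9.
Step 3. [col 2: U + T ≡ S (mod 10)] column 2 (U + T ≡ S (mod 10), carry-in 0) doesn't pin T yet; pick T=5 and continue ⇒ T=5.
Step 4. [col 2: U + T ≡ S (mod 10)] column 2 (U + T ≡ S (mod 10), carry-in 0) doesn't pin S yet; pick S=8 and continue, so S=8.
Step 5. [D] adding two 6-digit numbers gives at most 6+1 digits, and here it does — D is that final carry and must be 1. So D=1.
Step 6. [col 2: U + T ≡ S (mod 10)] column 2 reads U+T+carry(0)=S with T=5, S=8; with digits 0,1,5,8,9 already taken and all letters distinct, the only value for U is 3, so U=3.
Step 7. [col 3: D + D ≡ I (mod 10)] from column 3 (D=1, carry-in 0, digits 0,1,3,5,8,9 already taken and all letters distinct): I must equal 2. So I=2.
Step 8. [col 4: D + U ≡ G (mod 10)] in column 4 we have D+U≡G with carry-in 0; given D=1, U=3 and digits 0,1,2,3,5,8,9 already taken and all letters distinct, that pins G to 4 ⇒ G=4.
Step 9. [col 5: S + H ≡ G (mod 10)] column 5: given S=8, G=4, carry-in 0, and digits 0,1,2,3,4,5,8,9 already taken and all letters distinct, S+H≡G (mod 10) forces H=6. So H=6.
Step 10. [col 6: S + S ≡ X (mod 10)] from column 6 (S=8, carry-in 1, digits 0,1,2,3,4,5,6,8,9 already taken and all letters distinct): X must equal 7. So X=7.

Answer: D=1, G=4, H=6, I=2, S=8, T=5, U=3, W=9, X=7, Y=0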